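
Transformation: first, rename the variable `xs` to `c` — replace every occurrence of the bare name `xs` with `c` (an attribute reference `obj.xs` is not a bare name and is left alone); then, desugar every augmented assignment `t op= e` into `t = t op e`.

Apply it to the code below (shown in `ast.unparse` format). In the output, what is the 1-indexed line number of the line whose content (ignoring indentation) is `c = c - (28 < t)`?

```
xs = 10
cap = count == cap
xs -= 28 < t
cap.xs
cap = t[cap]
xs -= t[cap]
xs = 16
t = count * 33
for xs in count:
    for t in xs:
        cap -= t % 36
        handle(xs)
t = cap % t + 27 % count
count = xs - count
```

3

Transformed code:
c = 10
cap = count == cap
c = c - (28 < t)
cap.xs
cap = t[cap]
c = c - t[cap]
c = 16
t = count * 33
for c in count:
    for t in c:
        cap = cap - t % 36
        handle(c)
t = cap % t + 27 % count
count = c - count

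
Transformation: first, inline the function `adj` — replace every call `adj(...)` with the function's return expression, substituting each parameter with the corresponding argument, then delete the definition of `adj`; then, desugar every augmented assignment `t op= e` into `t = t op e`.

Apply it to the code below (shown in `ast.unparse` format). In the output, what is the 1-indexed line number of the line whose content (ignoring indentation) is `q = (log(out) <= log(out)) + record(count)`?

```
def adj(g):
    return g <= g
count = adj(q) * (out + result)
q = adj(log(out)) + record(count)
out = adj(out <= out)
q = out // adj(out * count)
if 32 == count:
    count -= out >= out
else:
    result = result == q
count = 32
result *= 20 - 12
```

Transformed code:
count = (q <= q) * (out + result)
q = (log(out) <= log(out)) + record(count)
out = (out <= out) <= (out <= out)
q = out // (out * count <= out * count)
if 32 == count:
    count = count - (out >= out)
else:
    result = result == q
count = 32
result = result * (20 - 12)

2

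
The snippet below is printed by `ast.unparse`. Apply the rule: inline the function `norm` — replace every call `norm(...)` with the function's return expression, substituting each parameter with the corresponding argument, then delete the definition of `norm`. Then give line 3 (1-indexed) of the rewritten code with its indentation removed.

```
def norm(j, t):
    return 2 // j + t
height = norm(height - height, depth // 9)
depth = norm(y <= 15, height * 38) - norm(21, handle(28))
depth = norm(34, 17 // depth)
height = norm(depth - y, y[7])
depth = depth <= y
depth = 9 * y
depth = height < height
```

Transformed code:
height = 2 // (height - height) + depth // 9
depth = 2 // (y <= 15) + height * 38 - (2 // 21 + handle(28))
depth = 2 // 34 + 17 // depth
height = 2 // (depth - y) + y[7]
depth = depth <= y
depth = 9 * y
depth = height < height

depth = 2 // 34 + 17 // depth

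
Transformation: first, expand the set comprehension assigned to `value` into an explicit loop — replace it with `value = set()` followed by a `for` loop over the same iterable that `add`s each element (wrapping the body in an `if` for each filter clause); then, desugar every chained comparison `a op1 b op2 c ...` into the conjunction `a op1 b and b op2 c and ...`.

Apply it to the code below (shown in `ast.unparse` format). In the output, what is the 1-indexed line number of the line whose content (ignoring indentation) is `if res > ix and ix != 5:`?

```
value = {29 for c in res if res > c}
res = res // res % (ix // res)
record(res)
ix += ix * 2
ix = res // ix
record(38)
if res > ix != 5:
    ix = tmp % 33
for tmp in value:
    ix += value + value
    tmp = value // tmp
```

Transformed code:
value = set()
for c in res:
    if res > c:
        value.add(29)
res = res // res % (ix // res)
record(res)
ix += ix * 2
ix = res // ix
record(38)
if res > ix and ix != 5:
    ix = tmp % 33
for tmp in value:
    ix += value + value
    tmp = value // tmp

10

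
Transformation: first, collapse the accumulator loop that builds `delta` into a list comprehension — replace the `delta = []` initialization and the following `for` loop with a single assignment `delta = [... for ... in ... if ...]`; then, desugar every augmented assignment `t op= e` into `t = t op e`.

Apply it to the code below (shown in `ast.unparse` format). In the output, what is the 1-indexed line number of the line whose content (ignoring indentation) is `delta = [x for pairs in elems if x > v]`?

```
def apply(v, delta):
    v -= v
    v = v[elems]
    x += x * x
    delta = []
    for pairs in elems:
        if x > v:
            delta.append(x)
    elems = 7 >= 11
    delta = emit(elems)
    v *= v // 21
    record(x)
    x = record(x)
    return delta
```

Transformed code:
def apply(v, delta):
    v = v - v
    v = v[elems]
    x = x + x * x
    delta = [x for pairs in elems if x > v]
    elems = 7 >= 11
    delta = emit(elems)
    v = v * (v // 21)
    record(x)
    x = record(x)
    return delta

5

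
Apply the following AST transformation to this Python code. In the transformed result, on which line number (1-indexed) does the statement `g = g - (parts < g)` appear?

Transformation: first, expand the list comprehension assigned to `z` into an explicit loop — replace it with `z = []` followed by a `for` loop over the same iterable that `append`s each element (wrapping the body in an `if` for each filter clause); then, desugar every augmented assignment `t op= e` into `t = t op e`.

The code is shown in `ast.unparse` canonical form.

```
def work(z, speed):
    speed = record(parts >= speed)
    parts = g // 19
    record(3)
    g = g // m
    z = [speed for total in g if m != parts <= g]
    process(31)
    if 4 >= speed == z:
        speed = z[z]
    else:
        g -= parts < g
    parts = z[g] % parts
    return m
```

Transformed code:
def work(z, speed):
    speed = record(parts >= speed)
    parts = g // 19
    record(3)
    g = g // m
    z = []
    for total in g:
        if m != parts <= g:
            z.append(speed)
    process(31)
    if 4 >= speed == z:
        speed = z[z]
    else:
        g = g - (parts < g)
    parts = z[g] % parts
    return m

14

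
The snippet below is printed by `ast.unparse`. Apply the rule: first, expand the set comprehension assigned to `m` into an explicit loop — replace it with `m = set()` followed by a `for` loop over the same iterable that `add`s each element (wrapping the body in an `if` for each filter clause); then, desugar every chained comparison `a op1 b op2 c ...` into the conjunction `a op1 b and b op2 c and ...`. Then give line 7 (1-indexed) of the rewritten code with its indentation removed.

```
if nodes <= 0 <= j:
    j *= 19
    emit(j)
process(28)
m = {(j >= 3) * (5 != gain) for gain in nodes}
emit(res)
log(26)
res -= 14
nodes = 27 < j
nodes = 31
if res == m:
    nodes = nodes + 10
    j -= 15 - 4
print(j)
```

m.add((j >= 3) * (5 != gain))

Transformed code:
if nodes <= 0 and 0 <= j:
    j *= 19
    emit(j)
process(28)
m = set()
for gain in nodes:
    m.add((j >= 3) * (5 != gain))
emit(res)
log(26)
res -= 14
nodes = 27 < j
nodes = 31
if res == m:
    nodes = nodes + 10
    j -= 15 - 4
print(j)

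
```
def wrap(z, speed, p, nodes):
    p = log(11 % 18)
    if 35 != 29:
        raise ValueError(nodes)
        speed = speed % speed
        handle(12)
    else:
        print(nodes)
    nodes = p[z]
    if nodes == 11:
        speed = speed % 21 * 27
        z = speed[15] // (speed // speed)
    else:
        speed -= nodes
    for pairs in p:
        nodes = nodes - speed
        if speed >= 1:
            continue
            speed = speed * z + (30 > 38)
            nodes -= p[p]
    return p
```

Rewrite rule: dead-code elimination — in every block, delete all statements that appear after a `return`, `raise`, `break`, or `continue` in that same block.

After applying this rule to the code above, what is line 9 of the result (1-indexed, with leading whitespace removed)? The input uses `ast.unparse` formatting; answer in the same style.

Transformed code:
def wrap(z, speed, p, nodes):
    p = log(11 % 18)
    if 35 != 29:
        raise ValueError(nodes)
    else:
        print(nodes)
    nodes = p[z]
    if nodes == 11:
        speed = speed % 21 * 27
        z = speed[15] // (speed // speed)
    else:
        speed -= nodes
    for pairs in p:
        nodes = nodes - speed
        if speed >= 1:
            continue
    return p

speed = speed % 21 * 27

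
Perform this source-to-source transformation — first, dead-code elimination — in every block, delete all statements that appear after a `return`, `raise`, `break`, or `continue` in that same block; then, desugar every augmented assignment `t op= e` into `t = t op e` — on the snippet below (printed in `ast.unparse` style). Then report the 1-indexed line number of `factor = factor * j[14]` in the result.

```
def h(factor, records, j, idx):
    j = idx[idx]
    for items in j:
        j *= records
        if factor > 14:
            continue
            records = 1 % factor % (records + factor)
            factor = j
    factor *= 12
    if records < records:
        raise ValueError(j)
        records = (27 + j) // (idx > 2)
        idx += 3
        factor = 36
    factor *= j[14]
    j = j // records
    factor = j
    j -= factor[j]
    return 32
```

10

Transformed code:
def h(factor, records, j, idx):
    j = idx[idx]
    for items in j:
        j = j * records
        if factor > 14:
            continue
    factor = factor * 12
    if records < records:
        raise ValueError(j)
    factor = factor * j[14]
    j = j // records
    factor = j
    j = j - factor[j]
    return 32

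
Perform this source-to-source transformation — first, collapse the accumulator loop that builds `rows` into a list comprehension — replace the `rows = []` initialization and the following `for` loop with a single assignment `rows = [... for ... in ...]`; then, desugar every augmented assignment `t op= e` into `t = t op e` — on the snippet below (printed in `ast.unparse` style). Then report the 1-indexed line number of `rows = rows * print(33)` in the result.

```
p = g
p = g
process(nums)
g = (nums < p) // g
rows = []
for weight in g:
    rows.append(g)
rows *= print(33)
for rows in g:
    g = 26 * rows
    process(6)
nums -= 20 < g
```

Transformed code:
p = g
p = g
process(nums)
g = (nums < p) // g
rows = [g for weight in g]
rows = rows * print(33)
for rows in g:
    g = 26 * rows
    process(6)
nums = nums - (20 < g)

6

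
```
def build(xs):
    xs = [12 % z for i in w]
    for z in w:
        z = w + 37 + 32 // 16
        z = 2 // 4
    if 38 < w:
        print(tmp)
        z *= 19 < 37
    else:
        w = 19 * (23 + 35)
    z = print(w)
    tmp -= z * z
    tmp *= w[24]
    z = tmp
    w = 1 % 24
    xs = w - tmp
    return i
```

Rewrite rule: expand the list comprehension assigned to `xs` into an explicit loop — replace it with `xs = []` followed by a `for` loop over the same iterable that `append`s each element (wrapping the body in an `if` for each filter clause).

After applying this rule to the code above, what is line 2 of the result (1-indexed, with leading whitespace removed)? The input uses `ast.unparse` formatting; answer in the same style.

Transformed code:
def build(xs):
    xs = []
    for i in w:
        xs.append(12 % z)
    for z in w:
        z = w + 37 + 32 // 16
        z = 2 // 4
    if 38 < w:
        print(tmp)
        z *= 19 < 37
    else:
        w = 19 * (23 + 35)
    z = print(w)
    tmp -= z * z
    tmp *= w[24]
    z = tmp
    w = 1 % 24
    xs = w - tmp
    return i

xs = []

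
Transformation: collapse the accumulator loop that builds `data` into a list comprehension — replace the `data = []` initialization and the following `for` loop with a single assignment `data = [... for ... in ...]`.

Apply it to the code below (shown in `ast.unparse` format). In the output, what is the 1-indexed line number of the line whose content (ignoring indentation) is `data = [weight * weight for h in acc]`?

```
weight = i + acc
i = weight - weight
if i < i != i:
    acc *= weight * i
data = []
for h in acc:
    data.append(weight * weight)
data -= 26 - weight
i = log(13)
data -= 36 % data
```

5

Transformed code:
weight = i + acc
i = weight - weight
if i < i != i:
    acc *= weight * i
data = [weight * weight for h in acc]
data -= 26 - weight
i = log(13)
data -= 36 % data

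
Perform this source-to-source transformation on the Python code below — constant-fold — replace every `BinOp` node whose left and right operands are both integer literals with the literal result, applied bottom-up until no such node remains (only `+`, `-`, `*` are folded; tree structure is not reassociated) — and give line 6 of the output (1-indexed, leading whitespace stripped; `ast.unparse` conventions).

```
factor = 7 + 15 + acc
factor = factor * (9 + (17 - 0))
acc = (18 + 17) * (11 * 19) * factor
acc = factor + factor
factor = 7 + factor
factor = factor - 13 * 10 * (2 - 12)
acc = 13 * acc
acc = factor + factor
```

Transformed code:
factor = 22 + acc
factor = factor * 26
acc = 7315 * factor
acc = factor + factor
factor = 7 + factor
factor = factor - -1300
acc = 13 * acc
acc = factor + factor

factor = factor - -1300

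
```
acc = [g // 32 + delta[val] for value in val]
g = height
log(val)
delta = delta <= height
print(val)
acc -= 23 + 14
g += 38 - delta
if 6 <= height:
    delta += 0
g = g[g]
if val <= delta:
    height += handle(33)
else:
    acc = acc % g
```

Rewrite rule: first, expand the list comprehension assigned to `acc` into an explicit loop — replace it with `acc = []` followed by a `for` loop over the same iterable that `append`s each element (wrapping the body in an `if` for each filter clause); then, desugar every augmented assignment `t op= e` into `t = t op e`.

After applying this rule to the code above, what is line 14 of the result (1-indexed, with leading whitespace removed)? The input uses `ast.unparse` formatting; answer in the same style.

Transformed code:
acc = []
for value in val:
    acc.append(g // 32 + delta[val])
g = height
log(val)
delta = delta <= height
print(val)
acc = acc - (23 + 14)
g = g + (38 - delta)
if 6 <= height:
    delta = delta + 0
g = g[g]
if val <= delta:
    height = height + handle(33)
else:
    acc = acc % g

height = height + handle(33)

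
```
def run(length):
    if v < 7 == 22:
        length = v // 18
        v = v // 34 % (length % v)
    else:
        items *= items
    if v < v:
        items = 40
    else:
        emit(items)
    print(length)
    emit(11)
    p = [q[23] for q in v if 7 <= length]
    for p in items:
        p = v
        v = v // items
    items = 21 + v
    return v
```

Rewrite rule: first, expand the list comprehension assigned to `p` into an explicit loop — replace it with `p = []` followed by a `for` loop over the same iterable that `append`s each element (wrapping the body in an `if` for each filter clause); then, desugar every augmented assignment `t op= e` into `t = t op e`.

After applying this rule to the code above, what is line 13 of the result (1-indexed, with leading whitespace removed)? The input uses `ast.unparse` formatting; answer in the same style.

p = []

Transformed code:
def run(length):
    if v < 7 == 22:
        length = v // 18
        v = v // 34 % (length % v)
    else:
        items = items * items
    if v < v:
        items = 40
    else:
        emit(items)
    print(length)
    emit(11)
    p = []
    for q in v:
        if 7 <= length:
            p.append(q[23])
    for p in items:
        p = v
        v = v // items
    items = 21 + v
    return v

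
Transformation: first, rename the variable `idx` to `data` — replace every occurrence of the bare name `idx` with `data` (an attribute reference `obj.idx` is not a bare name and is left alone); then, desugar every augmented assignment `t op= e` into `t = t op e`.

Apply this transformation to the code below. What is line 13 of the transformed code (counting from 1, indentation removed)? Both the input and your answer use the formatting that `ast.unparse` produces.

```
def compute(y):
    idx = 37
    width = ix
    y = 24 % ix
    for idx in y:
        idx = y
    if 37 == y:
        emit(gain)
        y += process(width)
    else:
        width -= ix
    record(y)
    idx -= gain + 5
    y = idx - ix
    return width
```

data = data - (gain + 5)

Transformed code:
def compute(y):
    data = 37
    width = ix
    y = 24 % ix
    for data in y:
        data = y
    if 37 == y:
        emit(gain)
        y = y + process(width)
    else:
        width = width - ix
    record(y)
    data = data - (gain + 5)
    y = data - ix
    return width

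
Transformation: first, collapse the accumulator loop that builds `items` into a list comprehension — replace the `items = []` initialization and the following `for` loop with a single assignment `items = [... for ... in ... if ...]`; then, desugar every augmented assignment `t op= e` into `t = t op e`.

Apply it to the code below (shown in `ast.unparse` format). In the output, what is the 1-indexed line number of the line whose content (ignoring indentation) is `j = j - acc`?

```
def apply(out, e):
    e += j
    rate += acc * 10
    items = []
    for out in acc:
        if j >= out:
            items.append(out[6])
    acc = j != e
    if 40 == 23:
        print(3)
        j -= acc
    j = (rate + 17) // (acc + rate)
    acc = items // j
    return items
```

8

Transformed code:
def apply(out, e):
    e = e + j
    rate = rate + acc * 10
    items = [out[6] for out in acc if j >= out]
    acc = j != e
    if 40 == 23:
        print(3)
        j = j - acc
    j = (rate + 17) // (acc + rate)
    acc = items // j
    return items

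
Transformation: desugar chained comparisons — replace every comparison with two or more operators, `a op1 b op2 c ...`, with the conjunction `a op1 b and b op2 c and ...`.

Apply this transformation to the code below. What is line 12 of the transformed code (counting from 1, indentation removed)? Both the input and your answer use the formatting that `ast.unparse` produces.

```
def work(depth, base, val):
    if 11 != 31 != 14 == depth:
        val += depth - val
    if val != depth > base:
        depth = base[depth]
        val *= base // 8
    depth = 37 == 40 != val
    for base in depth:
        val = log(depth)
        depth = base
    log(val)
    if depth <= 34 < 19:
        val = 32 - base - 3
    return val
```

Transformed code:
def work(depth, base, val):
    if 11 != 31 and 31 != 14 and (14 == depth):
        val += depth - val
    if val != depth and depth > base:
        depth = base[depth]
        val *= base // 8
    depth = 37 == 40 and 40 != val
    for base in depth:
        val = log(depth)
        depth = base
    log(val)
    if depth <= 34 and 34 < 19:
        val = 32 - base - 3
    return val

if depth <= 34 and 34 < 19:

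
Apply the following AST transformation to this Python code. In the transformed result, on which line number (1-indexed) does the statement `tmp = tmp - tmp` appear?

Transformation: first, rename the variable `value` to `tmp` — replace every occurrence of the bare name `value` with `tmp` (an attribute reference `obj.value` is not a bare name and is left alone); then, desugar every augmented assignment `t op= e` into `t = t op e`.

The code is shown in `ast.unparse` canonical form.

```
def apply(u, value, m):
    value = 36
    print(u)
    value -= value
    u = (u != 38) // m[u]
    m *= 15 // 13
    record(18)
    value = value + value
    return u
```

Transformed code:
def apply(u, tmp, m):
    tmp = 36
    print(u)
    tmp = tmp - tmp
    u = (u != 38) // m[u]
    m = m * (15 // 13)
    record(18)
    tmp = tmp + tmp
    return u

4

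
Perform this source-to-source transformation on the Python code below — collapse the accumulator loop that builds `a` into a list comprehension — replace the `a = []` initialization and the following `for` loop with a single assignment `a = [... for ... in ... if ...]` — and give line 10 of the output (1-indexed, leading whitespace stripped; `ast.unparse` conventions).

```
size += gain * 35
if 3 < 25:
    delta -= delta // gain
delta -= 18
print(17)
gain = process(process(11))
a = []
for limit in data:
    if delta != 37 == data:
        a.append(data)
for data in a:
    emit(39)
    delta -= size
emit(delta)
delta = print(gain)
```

delta -= size

Transformed code:
size += gain * 35
if 3 < 25:
    delta -= delta // gain
delta -= 18
print(17)
gain = process(process(11))
a = [data for limit in data if delta != 37 == data]
for data in a:
    emit(39)
    delta -= size
emit(delta)
delta = print(gain)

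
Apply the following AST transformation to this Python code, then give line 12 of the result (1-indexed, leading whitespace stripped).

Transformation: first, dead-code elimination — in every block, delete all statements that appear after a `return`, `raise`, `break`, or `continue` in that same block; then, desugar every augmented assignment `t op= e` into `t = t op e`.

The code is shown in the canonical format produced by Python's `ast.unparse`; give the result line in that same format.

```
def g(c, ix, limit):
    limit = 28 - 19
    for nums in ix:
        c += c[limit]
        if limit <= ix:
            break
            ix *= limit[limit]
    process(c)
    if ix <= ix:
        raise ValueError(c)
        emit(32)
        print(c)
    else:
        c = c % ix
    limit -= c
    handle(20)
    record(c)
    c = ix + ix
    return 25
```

Transformed code:
def g(c, ix, limit):
    limit = 28 - 19
    for nums in ix:
        c = c + c[limit]
        if limit <= ix:
            break
    process(c)
    if ix <= ix:
        raise ValueError(c)
    else:
        c = c % ix
    limit = limit - c
    handle(20)
    record(c)
    c = ix + ix
    return 25

limit = limit - c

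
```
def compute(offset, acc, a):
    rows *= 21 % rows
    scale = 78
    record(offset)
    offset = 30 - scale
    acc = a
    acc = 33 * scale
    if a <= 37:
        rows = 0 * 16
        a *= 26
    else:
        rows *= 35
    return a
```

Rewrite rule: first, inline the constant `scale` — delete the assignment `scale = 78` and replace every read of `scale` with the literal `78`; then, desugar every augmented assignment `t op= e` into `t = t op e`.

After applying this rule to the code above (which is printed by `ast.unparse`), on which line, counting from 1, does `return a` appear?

Transformed code:
def compute(offset, acc, a):
    rows = rows * (21 % rows)
    record(offset)
    offset = 30 - 78
    acc = a
    acc = 33 * 78
    if a <= 37:
        rows = 0 * 16
        a = a * 26
    else:
        rows = rows * 35
    return a

12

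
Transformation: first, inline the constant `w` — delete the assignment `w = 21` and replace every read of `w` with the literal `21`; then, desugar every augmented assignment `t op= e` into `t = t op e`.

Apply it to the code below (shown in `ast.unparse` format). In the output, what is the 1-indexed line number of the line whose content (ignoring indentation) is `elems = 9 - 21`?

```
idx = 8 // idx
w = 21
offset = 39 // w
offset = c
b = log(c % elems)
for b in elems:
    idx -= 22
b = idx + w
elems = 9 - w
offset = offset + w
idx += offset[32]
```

8

Transformed code:
idx = 8 // idx
offset = 39 // 21
offset = c
b = log(c % elems)
for b in elems:
    idx = idx - 22
b = idx + 21
elems = 9 - 21
offset = offset + 21
idx = idx + offset[32]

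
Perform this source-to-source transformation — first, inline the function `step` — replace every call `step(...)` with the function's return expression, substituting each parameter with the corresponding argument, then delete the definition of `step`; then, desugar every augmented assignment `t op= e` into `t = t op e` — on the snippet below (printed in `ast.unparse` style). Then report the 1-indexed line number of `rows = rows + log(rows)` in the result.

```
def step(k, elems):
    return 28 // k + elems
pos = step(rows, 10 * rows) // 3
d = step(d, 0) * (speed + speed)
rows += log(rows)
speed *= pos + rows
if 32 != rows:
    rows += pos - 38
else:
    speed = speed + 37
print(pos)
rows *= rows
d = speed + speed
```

3

Transformed code:
pos = (28 // rows + 10 * rows) // 3
d = (28 // d + 0) * (speed + speed)
rows = rows + log(rows)
speed = speed * (pos + rows)
if 32 != rows:
    rows = rows + (pos - 38)
else:
    speed = speed + 37
print(pos)
rows = rows * rows
d = speed + speed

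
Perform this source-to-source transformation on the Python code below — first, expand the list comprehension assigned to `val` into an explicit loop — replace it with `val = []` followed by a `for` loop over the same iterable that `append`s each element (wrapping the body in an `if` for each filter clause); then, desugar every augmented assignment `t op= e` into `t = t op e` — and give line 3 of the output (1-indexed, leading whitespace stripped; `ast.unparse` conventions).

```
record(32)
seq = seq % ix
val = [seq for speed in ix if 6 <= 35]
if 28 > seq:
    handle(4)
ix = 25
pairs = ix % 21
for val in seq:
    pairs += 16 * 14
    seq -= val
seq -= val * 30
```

val = []

Transformed code:
record(32)
seq = seq % ix
val = []
for speed in ix:
    if 6 <= 35:
        val.append(seq)
if 28 > seq:
    handle(4)
ix = 25
pairs = ix % 21
for val in seq:
    pairs = pairs + 16 * 14
    seq = seq - val
seq = seq - val * 30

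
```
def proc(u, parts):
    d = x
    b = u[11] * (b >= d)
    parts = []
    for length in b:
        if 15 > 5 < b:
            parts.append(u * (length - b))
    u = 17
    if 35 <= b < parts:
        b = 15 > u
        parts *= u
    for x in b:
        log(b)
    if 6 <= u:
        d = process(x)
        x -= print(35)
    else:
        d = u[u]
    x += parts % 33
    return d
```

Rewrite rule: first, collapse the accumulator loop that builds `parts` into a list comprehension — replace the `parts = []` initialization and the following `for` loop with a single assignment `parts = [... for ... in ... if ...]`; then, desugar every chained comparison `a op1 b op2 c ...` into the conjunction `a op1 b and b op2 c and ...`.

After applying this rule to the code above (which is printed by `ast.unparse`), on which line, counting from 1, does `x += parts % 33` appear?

16

Transformed code:
def proc(u, parts):
    d = x
    b = u[11] * (b >= d)
    parts = [u * (length - b) for length in b if 15 > 5 and 5 < b]
    u = 17
    if 35 <= b and b < parts:
        b = 15 > u
        parts *= u
    for x in b:
        log(b)
    if 6 <= u:
        d = process(x)
        x -= print(35)
    else:
        d = u[u]
    x += parts % 33
    return d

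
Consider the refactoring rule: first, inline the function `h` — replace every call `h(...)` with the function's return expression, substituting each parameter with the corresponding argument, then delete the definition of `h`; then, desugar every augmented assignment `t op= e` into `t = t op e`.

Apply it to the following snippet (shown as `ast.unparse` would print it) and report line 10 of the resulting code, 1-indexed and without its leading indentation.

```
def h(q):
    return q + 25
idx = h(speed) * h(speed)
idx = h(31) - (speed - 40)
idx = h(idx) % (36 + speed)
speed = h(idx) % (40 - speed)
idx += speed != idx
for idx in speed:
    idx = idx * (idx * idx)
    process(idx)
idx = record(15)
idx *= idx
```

idx = idx * idx

Transformed code:
idx = (speed + 25) * (speed + 25)
idx = 31 + 25 - (speed - 40)
idx = (idx + 25) % (36 + speed)
speed = (idx + 25) % (40 - speed)
idx = idx + (speed != idx)
for idx in speed:
    idx = idx * (idx * idx)
    process(idx)
idx = record(15)
idx = idx * idx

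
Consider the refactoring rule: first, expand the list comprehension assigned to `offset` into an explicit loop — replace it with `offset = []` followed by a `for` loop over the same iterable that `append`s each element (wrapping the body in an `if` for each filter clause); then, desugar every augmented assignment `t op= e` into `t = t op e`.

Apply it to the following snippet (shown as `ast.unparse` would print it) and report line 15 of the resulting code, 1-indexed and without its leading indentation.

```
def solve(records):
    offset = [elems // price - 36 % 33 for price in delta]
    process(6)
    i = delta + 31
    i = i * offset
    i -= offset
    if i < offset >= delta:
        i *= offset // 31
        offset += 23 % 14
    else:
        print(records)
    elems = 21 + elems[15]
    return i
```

return i

Transformed code:
def solve(records):
    offset = []
    for price in delta:
        offset.append(elems // price - 36 % 33)
    process(6)
    i = delta + 31
    i = i * offset
    i = i - offset
    if i < offset >= delta:
        i = i * (offset // 31)
        offset = offset + 23 % 14
    else:
        print(records)
    elems = 21 + elems[15]
    return i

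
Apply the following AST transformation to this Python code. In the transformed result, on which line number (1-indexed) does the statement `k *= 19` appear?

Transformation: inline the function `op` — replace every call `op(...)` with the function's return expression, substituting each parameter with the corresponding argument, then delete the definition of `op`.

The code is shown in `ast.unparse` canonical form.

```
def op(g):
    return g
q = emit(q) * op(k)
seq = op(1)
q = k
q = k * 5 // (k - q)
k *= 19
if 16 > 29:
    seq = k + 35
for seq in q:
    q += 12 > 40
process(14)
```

Transformed code:
q = emit(q) * k
seq = 1
q = k
q = k * 5 // (k - q)
k *= 19
if 16 > 29:
    seq = k + 35
for seq in q:
    q += 12 > 40
process(14)

5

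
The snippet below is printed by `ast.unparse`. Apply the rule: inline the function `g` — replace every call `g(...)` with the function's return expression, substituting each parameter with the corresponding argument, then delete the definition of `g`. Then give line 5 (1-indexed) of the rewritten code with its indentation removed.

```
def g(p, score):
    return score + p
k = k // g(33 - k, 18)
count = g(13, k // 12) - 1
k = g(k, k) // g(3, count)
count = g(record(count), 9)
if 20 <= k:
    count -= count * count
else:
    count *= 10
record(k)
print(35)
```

if 20 <= k:

Transformed code:
k = k // (18 + (33 - k))
count = k // 12 + 13 - 1
k = (k + k) // (count + 3)
count = 9 + record(count)
if 20 <= k:
    count -= count * count
else:
    count *= 10
record(k)
print(35)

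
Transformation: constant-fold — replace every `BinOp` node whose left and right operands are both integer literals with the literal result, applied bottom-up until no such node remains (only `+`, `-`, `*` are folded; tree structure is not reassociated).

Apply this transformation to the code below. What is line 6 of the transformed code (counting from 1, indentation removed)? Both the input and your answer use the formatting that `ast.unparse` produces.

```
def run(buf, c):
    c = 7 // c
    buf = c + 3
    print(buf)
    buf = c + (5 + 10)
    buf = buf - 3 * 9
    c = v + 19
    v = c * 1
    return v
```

Transformed code:
def run(buf, c):
    c = 7 // c
    buf = c + 3
    print(buf)
    buf = c + 15
    buf = buf - 27
    c = v + 19
    v = c * 1
    return v

buf = buf - 27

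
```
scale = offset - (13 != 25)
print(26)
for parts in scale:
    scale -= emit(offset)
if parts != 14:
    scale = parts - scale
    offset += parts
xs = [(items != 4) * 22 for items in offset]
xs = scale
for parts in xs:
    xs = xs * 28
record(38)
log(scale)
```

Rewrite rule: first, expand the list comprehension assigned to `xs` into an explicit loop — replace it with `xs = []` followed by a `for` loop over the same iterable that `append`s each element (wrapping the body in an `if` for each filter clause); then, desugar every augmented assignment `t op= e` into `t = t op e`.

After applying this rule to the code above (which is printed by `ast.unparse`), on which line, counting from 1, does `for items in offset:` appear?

9

Transformed code:
scale = offset - (13 != 25)
print(26)
for parts in scale:
    scale = scale - emit(offset)
if parts != 14:
    scale = parts - scale
    offset = offset + parts
xs = []
for items in offset:
    xs.append((items != 4) * 22)
xs = scale
for parts in xs:
    xs = xs * 28
record(38)
log(scale)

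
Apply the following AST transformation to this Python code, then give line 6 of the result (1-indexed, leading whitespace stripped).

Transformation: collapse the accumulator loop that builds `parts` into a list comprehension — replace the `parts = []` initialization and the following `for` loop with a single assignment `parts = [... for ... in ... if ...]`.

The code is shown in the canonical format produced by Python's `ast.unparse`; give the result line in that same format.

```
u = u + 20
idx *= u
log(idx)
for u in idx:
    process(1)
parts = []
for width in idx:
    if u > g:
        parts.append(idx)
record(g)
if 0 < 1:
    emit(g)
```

Transformed code:
u = u + 20
idx *= u
log(idx)
for u in idx:
    process(1)
parts = [idx for width in idx if u > g]
record(g)
if 0 < 1:
    emit(g)

parts = [idx for width in idx if u > g]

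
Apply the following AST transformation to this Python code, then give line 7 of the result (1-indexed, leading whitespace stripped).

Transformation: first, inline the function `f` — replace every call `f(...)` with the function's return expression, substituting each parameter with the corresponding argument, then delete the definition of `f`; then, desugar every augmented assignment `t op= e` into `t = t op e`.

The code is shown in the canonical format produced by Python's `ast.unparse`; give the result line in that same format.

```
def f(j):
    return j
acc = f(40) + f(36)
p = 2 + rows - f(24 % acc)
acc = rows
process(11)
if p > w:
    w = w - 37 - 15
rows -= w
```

Transformed code:
acc = 40 + 36
p = 2 + rows - 24 % acc
acc = rows
process(11)
if p > w:
    w = w - 37 - 15
rows = rows - w

rows = rows - w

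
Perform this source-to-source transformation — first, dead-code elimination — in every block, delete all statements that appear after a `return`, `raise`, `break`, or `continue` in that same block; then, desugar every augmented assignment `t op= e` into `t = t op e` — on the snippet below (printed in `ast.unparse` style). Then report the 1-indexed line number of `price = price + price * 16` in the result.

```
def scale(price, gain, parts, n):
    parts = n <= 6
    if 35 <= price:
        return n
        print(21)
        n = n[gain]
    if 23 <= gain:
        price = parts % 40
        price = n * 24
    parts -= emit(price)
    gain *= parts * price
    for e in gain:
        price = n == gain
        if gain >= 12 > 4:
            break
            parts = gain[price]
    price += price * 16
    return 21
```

Transformed code:
def scale(price, gain, parts, n):
    parts = n <= 6
    if 35 <= price:
        return n
    if 23 <= gain:
        price = parts % 40
        price = n * 24
    parts = parts - emit(price)
    gain = gain * (parts * price)
    for e in gain:
        price = n == gain
        if gain >= 12 > 4:
            break
    price = price + price * 16
    return 21

14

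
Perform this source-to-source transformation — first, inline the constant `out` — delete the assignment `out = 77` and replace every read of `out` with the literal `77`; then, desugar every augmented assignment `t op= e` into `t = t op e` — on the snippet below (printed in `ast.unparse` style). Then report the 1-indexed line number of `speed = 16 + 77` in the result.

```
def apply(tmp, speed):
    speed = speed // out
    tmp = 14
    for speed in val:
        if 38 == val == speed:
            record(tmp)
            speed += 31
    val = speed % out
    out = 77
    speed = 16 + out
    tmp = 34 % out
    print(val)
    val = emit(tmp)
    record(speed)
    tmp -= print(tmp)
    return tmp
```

9

Transformed code:
def apply(tmp, speed):
    speed = speed // 77
    tmp = 14
    for speed in val:
        if 38 == val == speed:
            record(tmp)
            speed = speed + 31
    val = speed % 77
    speed = 16 + 77
    tmp = 34 % 77
    print(val)
    val = emit(tmp)
    record(speed)
    tmp = tmp - print(tmp)
    return tmp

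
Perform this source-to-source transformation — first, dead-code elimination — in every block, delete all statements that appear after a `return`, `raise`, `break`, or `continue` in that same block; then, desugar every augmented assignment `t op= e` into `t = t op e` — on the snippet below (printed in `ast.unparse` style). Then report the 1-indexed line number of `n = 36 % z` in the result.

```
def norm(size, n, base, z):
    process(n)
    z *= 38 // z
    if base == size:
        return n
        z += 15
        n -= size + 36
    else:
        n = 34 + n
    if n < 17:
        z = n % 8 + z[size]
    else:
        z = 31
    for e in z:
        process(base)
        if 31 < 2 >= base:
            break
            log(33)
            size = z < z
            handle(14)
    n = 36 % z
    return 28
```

Transformed code:
def norm(size, n, base, z):
    process(n)
    z = z * (38 // z)
    if base == size:
        return n
    else:
        n = 34 + n
    if n < 17:
        z = n % 8 + z[size]
    else:
        z = 31
    for e in z:
        process(base)
        if 31 < 2 >= base:
            break
    n = 36 % z
    return 28

16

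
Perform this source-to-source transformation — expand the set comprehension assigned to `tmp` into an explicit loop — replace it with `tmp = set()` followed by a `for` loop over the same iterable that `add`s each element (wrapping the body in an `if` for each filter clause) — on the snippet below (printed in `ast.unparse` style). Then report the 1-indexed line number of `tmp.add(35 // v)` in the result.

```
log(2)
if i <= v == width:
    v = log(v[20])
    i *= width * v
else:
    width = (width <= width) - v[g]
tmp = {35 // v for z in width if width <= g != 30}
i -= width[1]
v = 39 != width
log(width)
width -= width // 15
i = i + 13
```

10

Transformed code:
log(2)
if i <= v == width:
    v = log(v[20])
    i *= width * v
else:
    width = (width <= width) - v[g]
tmp = set()
for z in width:
    if width <= g != 30:
        tmp.add(35 // v)
i -= width[1]
v = 39 != width
log(width)
width -= width // 15
i = i + 13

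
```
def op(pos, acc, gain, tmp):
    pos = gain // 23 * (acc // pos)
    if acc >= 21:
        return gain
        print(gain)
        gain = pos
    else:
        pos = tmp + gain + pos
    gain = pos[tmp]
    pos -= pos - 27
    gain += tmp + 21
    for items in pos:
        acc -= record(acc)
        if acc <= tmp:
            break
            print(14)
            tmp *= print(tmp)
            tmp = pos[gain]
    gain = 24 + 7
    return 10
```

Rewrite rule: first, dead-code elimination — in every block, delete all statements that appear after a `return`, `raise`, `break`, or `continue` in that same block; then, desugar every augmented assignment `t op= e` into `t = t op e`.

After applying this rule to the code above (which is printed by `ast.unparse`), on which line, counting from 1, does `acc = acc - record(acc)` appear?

11

Transformed code:
def op(pos, acc, gain, tmp):
    pos = gain // 23 * (acc // pos)
    if acc >= 21:
        return gain
    else:
        pos = tmp + gain + pos
    gain = pos[tmp]
    pos = pos - (pos - 27)
    gain = gain + (tmp + 21)
    for items in pos:
        acc = acc - record(acc)
        if acc <= tmp:
            break
    gain = 24 + 7
    return 10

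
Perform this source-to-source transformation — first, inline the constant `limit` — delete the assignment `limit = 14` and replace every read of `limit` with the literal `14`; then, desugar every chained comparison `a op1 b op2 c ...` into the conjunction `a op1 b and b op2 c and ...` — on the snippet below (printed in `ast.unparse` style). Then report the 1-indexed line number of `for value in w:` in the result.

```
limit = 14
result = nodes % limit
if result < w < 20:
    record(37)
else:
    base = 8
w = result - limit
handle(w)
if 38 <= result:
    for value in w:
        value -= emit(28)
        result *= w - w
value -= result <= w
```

Transformed code:
result = nodes % 14
if result < w and w < 20:
    record(37)
else:
    base = 8
w = result - 14
handle(w)
if 38 <= result:
    for value in w:
        value -= emit(28)
        result *= w - w
value -= result <= w

9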